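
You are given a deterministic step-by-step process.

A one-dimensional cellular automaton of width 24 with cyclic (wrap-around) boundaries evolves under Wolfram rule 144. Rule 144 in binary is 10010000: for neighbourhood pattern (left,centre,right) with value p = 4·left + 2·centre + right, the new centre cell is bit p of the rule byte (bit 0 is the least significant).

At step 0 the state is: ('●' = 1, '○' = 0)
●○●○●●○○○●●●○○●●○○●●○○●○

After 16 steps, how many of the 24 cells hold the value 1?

[0] ●○●○●●○○○●●●○○●●○○●●○○●○
[1] ○○○○○○●○○○●○●○○○●○○○●○○○
[2] ○○○○○○○●○○○○○●○○○●○○○●○○
[3] ○○○○○○○○●○○○○○●○○○●○○○●○
[4] ○○○○○○○○○●○○○○○●○○○●○○○●
[5] ●○○○○○○○○○●○○○○○●○○○●○○○
[6] ○●○○○○○○○○○●○○○○○●○○○●○○
[7] ○○●○○○○○○○○○●○○○○○●○○○●○
[8] ○○○●○○○○○○○○○●○○○○○●○○○●
[9] ●○○○●○○○○○○○○○●○○○○○●○○○
[10] ○●○○○●○○○○○○○○○●○○○○○●○○
[11] ○○●○○○●○○○○○○○○○●○○○○○●○
[12] ○○○●○○○●○○○○○○○○○●○○○○○●
[13] ●○○○●○○○●○○○○○○○○○●○○○○○
[14] ○●○○○●○○○●○○○○○○○○○●○○○○
[15] ○○●○○○●○○○●○○○○○○○○○●○○○
[16] ○○○●○○○●○○○●○○○○○○○○○●○○

4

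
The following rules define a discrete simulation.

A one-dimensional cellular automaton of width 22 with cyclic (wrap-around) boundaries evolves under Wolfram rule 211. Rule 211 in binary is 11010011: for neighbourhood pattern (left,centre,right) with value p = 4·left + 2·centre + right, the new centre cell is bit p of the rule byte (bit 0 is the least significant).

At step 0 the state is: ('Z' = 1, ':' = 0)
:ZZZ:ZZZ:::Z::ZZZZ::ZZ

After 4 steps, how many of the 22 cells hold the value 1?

t=0: :ZZZ:ZZZ:::Z::ZZZZ::ZZ
t=1: ::ZZ::ZZZZZ:ZZ:ZZZZZ:Z
t=2: ZZ:ZZZ:ZZZZ::Z::ZZZZ::
t=3: :Z::ZZ::ZZZZZ:ZZ:ZZZZZ
t=4: ::ZZ:ZZZ:ZZZZ::Z::ZZZZ

14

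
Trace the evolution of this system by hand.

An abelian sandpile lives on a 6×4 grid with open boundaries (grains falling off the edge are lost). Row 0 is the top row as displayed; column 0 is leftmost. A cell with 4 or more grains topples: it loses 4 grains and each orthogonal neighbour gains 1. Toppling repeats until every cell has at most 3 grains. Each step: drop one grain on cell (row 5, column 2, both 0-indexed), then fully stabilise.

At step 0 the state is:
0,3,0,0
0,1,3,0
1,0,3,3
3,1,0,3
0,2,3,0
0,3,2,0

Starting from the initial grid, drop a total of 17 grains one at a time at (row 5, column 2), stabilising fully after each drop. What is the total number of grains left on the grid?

gen 0: 0,3,0,0
0,1,3,0
1,0,3,3
3,1,0,3
0,2,3,0
0,3,2,0
gen 1: 0,3,0,0
0,1,3,0
1,0,3,3
3,1,0,3
0,2,3,0
0,3,3,0
gen 2: 0,3,0,0
0,1,3,0
1,0,3,3
3,2,1,3
1,0,1,1
1,1,2,1
gen 3: 0,3,0,0
0,1,3,0
1,0,3,3
3,2,1,3
1,0,1,1
1,1,3,1
gen 4: 0,3,0,0
0,1,3,0
1,0,3,3
3,2,1,3
1,0,2,1
1,2,0,2
gen 5: 0,3,0,0
0,1,3,0
1,0,3,3
3,2,1,3
1,0,2,1
1,2,1,2
gen 6: 0,3,0,0
0,1,3,0
1,0,3,3
3,2,1,3
1,0,2,1
1,2,2,2
gen 7: 0,3,0,0
0,1,3,0
1,0,3,3
3,2,1,3
1,0,2,1
1,2,3,2
gen 8: 0,3,0,0
0,1,3,0
1,0,3,3
3,2,1,3
1,0,3,1
1,3,0,3
gen 9: 0,3,0,0
0,1,3,0
1,0,3,3
3,2,1,3
1,0,3,1
1,3,1,3
gen 10: 0,3,0,0
0,1,3,0
1,0,3,3
3,2,1,3
1,0,3,1
1,3,2,3
gen 11: 0,3,0,0
0,1,3,0
1,0,3,3
3,2,1,3
1,0,3,1
1,3,3,3
gen 12: 0,3,0,0
0,1,3,0
1,0,3,3
3,2,2,3
1,2,0,3
2,0,3,0
gen 13: 0,3,0,0
0,1,3,0
1,0,3,3
3,2,2,3
1,2,1,3
2,1,0,1
gen 14: 0,3,0,0
0,1,3,0
1,0,3,3
3,2,2,3
1,2,1,3
2,1,1,1
gen 15: 0,3,0,0
0,1,3,0
1,0,3,3
3,2,2,3
1,2,1,3
2,1,2,1
gen 16: 0,3,0,0
0,1,3,0
1,0,3,3
3,2,2,3
1,2,1,3
2,1,3,1
gen 17: 0,3,0,0
0,1,3,0
1,0,3,3
3,2,2,3
1,2,2,3
2,2,0,2

38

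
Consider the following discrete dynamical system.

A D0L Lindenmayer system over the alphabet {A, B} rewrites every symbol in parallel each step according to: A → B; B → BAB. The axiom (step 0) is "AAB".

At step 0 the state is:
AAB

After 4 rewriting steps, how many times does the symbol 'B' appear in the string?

t=0: AAB
t=1: BBBAB
t=2: BABBABBABBBAB
t=3: BABBBABBABBBABBABBBABBABBABBBAB
t=4: BABBBABBABBABBBABBABBBABBABBABBBABBABBBABBABBABBBABBABBBABBABBBABBABBABBBAB

53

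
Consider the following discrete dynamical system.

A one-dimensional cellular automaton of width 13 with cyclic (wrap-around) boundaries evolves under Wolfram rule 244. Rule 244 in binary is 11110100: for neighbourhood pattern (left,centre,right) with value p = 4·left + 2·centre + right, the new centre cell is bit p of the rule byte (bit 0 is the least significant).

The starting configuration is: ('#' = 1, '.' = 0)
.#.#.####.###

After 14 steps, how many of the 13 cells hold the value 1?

11

k=0  .#.#.####.###
k=1  #####.####.##
k=2  ######.####.#
k=3  #######.####.
k=4  .#######.####
k=5  #.#######.###
k=6  ##.#######.##
k=7  ###.#######.#
k=8  ####.#######.
k=9  .####.#######
k=10  #.####.######
k=11  ##.####.#####
k=12  ###.####.####
k=13  ####.####.###
k=14  #####.####.##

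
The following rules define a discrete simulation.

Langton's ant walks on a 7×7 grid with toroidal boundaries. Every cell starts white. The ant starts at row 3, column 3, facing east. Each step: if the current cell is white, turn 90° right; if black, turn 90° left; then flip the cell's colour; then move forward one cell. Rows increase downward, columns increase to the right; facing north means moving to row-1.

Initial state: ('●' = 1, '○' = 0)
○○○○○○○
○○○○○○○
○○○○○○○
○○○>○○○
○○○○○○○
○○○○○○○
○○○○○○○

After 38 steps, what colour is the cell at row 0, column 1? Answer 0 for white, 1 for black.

1

gen 0: ○○○○○○○
○○○○○○○
○○○○○○○
○○○>○○○
○○○○○○○
○○○○○○○
○○○○○○○
gen 1: ○○○○○○○
○○○○○○○
○○○○○○○
○○○●○○○
○○○v○○○
○○○○○○○
○○○○○○○
gen 2: ○○○○○○○
○○○○○○○
○○○○○○○
○○○●○○○
○○<●○○○
○○○○○○○
○○○○○○○
gen 3: ○○○○○○○
○○○○○○○
○○○○○○○
○○^●○○○
○○●●○○○
○○○○○○○
○○○○○○○
gen 4: ○○○○○○○
○○○○○○○
○○○○○○○
○○●>○○○
○○●●○○○
○○○○○○○
○○○○○○○
gen 5: ○○○○○○○
○○○○○○○
○○○^○○○
○○●○○○○
○○●●○○○
○○○○○○○
○○○○○○○
gen 6: ○○○○○○○
○○○○○○○
○○○●>○○
○○●○○○○
○○●●○○○
○○○○○○○
○○○○○○○
gen 7: ○○○○○○○
○○○○○○○
○○○●●○○
○○●○v○○
○○●●○○○
○○○○○○○
○○○○○○○
gen 8: ○○○○○○○
○○○○○○○
○○○●●○○
○○●<●○○
○○●●○○○
○○○○○○○
○○○○○○○
gen 9: ○○○○○○○
○○○○○○○
○○○^●○○
○○●●●○○
○○●●○○○
○○○○○○○
○○○○○○○
gen 10: ○○○○○○○
○○○○○○○
○○<○●○○
○○●●●○○
○○●●○○○
○○○○○○○
○○○○○○○
gen 11: ○○○○○○○
○○^○○○○
○○●○●○○
○○●●●○○
○○●●○○○
○○○○○○○
○○○○○○○
gen 12: ○○○○○○○
○○●>○○○
○○●○●○○
○○●●●○○
○○●●○○○
○○○○○○○
○○○○○○○
gen 13: ○○○○○○○
○○●●○○○
○○●v●○○
○○●●●○○
○○●●○○○
○○○○○○○
○○○○○○○
gen 14: ○○○○○○○
○○●●○○○
○○<●●○○
○○●●●○○
○○●●○○○
○○○○○○○
○○○○○○○
gen 15: ○○○○○○○
○○●●○○○
○○○●●○○
○○v●●○○
○○●●○○○
○○○○○○○
○○○○○○○
gen 16: ○○○○○○○
○○●●○○○
○○○●●○○
○○○>●○○
○○●●○○○
○○○○○○○
○○○○○○○
gen 17: ○○○○○○○
○○●●○○○
○○○^●○○
○○○○●○○
○○●●○○○
○○○○○○○
○○○○○○○
gen 18: ○○○○○○○
○○●●○○○
○○<○●○○
○○○○●○○
○○●●○○○
○○○○○○○
○○○○○○○
gen 19: ○○○○○○○
○○^●○○○
○○●○●○○
○○○○●○○
○○●●○○○
○○○○○○○
○○○○○○○
gen 20: ○○○○○○○
○<○●○○○
○○●○●○○
○○○○●○○
○○●●○○○
○○○○○○○
○○○○○○○
gen 21: ○^○○○○○
○●○●○○○
○○●○●○○
○○○○●○○
○○●●○○○
○○○○○○○
○○○○○○○
gen 22: ○●>○○○○
○●○●○○○
○○●○●○○
○○○○●○○
○○●●○○○
○○○○○○○
○○○○○○○
gen 23: ○●●○○○○
○●v●○○○
○○●○●○○
○○○○●○○
○○●●○○○
○○○○○○○
○○○○○○○
gen 24: ○●●○○○○
○<●●○○○
○○●○●○○
○○○○●○○
○○●●○○○
○○○○○○○
○○○○○○○
gen 25: ○●●○○○○
○○●●○○○
○v●○●○○
○○○○●○○
○○●●○○○
○○○○○○○
○○○○○○○
gen 26: ○●●○○○○
○○●●○○○
<●●○●○○
○○○○●○○
○○●●○○○
○○○○○○○
○○○○○○○
gen 27: ○●●○○○○
^○●●○○○
●●●○●○○
○○○○●○○
○○●●○○○
○○○○○○○
○○○○○○○
gen 28: ○●●○○○○
●>●●○○○
●●●○●○○
○○○○●○○
○○●●○○○
○○○○○○○
○○○○○○○
gen 29: ○●●○○○○
●●●●○○○
●v●○●○○
○○○○●○○
○○●●○○○
○○○○○○○
○○○○○○○
gen 30: ○●●○○○○
●●●●○○○
●○>○●○○
○○○○●○○
○○●●○○○
○○○○○○○
○○○○○○○
gen 31: ○●●○○○○
●●^●○○○
●○○○●○○
○○○○●○○
○○●●○○○
○○○○○○○
○○○○○○○
gen 32: ○●●○○○○
●<○●○○○
●○○○●○○
○○○○●○○
○○●●○○○
○○○○○○○
○○○○○○○
gen 33: ○●●○○○○
●○○●○○○
●v○○●○○
○○○○●○○
○○●●○○○
○○○○○○○
○○○○○○○
gen 34: ○●●○○○○
●○○●○○○
<●○○●○○
○○○○●○○
○○●●○○○
○○○○○○○
○○○○○○○
gen 35: ○●●○○○○
●○○●○○○
○●○○●○○
v○○○●○○
○○●●○○○
○○○○○○○
○○○○○○○
gen 36: ○●●○○○○
●○○●○○○
○●○○●○○
●○○○●○<
○○●●○○○
○○○○○○○
○○○○○○○
gen 37: ○●●○○○○
●○○●○○○
○●○○●○^
●○○○●○●
○○●●○○○
○○○○○○○
○○○○○○○
gen 38: ○●●○○○○
●○○●○○○
>●○○●○●
●○○○●○●
○○●●○○○
○○○○○○○
○○○○○○○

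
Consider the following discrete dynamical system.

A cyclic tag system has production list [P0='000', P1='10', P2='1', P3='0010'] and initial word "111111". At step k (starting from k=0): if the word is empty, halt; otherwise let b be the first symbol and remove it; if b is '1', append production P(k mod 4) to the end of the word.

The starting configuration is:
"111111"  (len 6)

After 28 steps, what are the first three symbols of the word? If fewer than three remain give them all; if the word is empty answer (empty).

t=0: "111111"  (len 6)
t=1: "11111000"  (len 8)
t=2: "111100010"  (len 9)
t=3: "111000101"  (len 9)
t=4: "110001010010"  (len 12)
t=5: "10001010010000"  (len 14)
t=6: "000101001000010"  (len 15)
t=7: "00101001000010"  (len 14)
t=8: "0101001000010"  (len 13)
t=9: "101001000010"  (len 12)
t=10: "0100100001010"  (len 13)
t=11: "100100001010"  (len 12)
t=12: "001000010100010"  (len 15)
t=13: "01000010100010"  (len 14)
t=14: "1000010100010"  (len 13)
t=15: "0000101000101"  (len 13)
t=16: "000101000101"  (len 12)
t=17: "00101000101"  (len 11)
t=18: "0101000101"  (len 10)
t=19: "101000101"  (len 9)
t=20: "010001010010"  (len 12)
t=21: "10001010010"  (len 11)
t=22: "000101001010"  (len 12)
t=23: "00101001010"  (len 11)
t=24: "0101001010"  (len 10)
t=25: "101001010"  (len 9)
t=26: "0100101010"  (len 10)
t=27: "100101010"  (len 9)
t=28: "001010100010"  (len 12)

001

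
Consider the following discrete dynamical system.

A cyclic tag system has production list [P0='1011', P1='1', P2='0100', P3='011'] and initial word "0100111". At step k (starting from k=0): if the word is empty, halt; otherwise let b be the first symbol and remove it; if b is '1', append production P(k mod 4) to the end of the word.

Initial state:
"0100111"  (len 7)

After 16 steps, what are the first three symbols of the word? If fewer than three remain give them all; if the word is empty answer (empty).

k=0  "0100111"  (len 7)
k=1  "100111"  (len 6)
k=2  "001111"  (len 6)
k=3  "01111"  (len 5)
k=4  "1111"  (len 4)
k=5  "1111011"  (len 7)
k=6  "1110111"  (len 7)
k=7  "1101110100"  (len 10)
k=8  "101110100011"  (len 12)
k=9  "011101000111011"  (len 15)
k=10  "11101000111011"  (len 14)
k=11  "11010001110110100"  (len 17)
k=12  "1010001110110100011"  (len 19)
k=13  "0100011101101000111011"  (len 22)
k=14  "100011101101000111011"  (len 21)
k=15  "000111011010001110110100"  (len 24)
k=16  "00111011010001110110100"  (len 23)

001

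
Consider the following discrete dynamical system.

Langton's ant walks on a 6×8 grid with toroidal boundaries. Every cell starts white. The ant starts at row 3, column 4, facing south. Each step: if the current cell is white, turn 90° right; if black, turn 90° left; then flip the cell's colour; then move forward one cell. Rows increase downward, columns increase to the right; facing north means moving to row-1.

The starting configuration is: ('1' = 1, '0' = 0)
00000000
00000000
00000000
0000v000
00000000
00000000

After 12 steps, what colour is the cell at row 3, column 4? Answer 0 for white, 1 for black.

gen 0: 00000000
00000000
00000000
0000v000
00000000
00000000
gen 1: 00000000
00000000
00000000
000<1000
00000000
00000000
gen 2: 00000000
00000000
000^0000
00011000
00000000
00000000
gen 3: 00000000
00000000
0001>000
00011000
00000000
00000000
gen 4: 00000000
00000000
00011000
0001v000
00000000
00000000
gen 5: 00000000
00000000
00011000
00010>00
00000000
00000000
gen 6: 00000000
00000000
00011000
00010100
00000v00
00000000
gen 7: 00000000
00000000
00011000
00010100
0000<100
00000000
gen 8: 00000000
00000000
00011000
0001^100
00001100
00000000
gen 9: 00000000
00000000
00011000
00011>00
00001100
00000000
gen 10: 00000000
00000000
00011^00
00011000
00001100
00000000
gen 11: 00000000
00000000
000111>0
00011000
00001100
00000000
gen 12: 00000000
00000000
00011110
000110v0
00001100
00000000

1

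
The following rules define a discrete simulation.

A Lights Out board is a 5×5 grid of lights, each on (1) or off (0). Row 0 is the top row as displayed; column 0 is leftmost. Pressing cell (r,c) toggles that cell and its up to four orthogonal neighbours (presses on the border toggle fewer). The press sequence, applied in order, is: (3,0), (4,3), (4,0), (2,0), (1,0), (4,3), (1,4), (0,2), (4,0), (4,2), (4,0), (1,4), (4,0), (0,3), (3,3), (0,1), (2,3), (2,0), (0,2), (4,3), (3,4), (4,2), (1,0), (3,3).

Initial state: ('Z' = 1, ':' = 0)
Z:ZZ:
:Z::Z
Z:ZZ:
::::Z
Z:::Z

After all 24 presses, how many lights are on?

10

step 0: Z:ZZ:
:Z::Z
Z:ZZ:
::::Z
Z:::Z
step 1: Z:ZZ:
:Z::Z
::ZZ:
ZZ::Z
::::Z
step 2: Z:ZZ:
:Z::Z
::ZZ:
ZZ:ZZ
::ZZ:
step 3: Z:ZZ:
:Z::Z
::ZZ:
:Z:ZZ
ZZZZ:
step 4: Z:ZZ:
ZZ::Z
ZZZZ:
ZZ:ZZ
ZZZZ:
step 5: ::ZZ:
::::Z
:ZZZ:
ZZ:ZZ
ZZZZ:
step 6: ::ZZ:
::::Z
:ZZZ:
ZZ::Z
ZZ::Z
step 7: ::ZZZ
:::Z:
:ZZZZ
ZZ::Z
ZZ::Z
step 8: :Z::Z
::ZZ:
:ZZZZ
ZZ::Z
ZZ::Z
step 9: :Z::Z
::ZZ:
:ZZZZ
:Z::Z
::::Z
step 10: :Z::Z
::ZZ:
:ZZZZ
:ZZ:Z
:ZZZZ
step 11: :Z::Z
::ZZ:
:ZZZZ
ZZZ:Z
Z:ZZZ
step 12: :Z:::
::Z:Z
:ZZZ:
ZZZ:Z
Z:ZZZ
step 13: :Z:::
::Z:Z
:ZZZ:
:ZZ:Z
:ZZZZ
step 14: :ZZZZ
::ZZZ
:ZZZ:
:ZZ:Z
:ZZZZ
step 15: :ZZZZ
::ZZZ
:ZZ::
:Z:Z:
:ZZ:Z
step 16: Z::ZZ
:ZZZZ
:ZZ::
:Z:Z:
:ZZ:Z
step 17: Z::ZZ
:ZZ:Z
:Z:ZZ
:Z:::
:ZZ:Z
step 18: Z::ZZ
ZZZ:Z
Z::ZZ
ZZ:::
:ZZ:Z
step 19: ZZZ:Z
ZZ::Z
Z::ZZ
ZZ:::
:ZZ:Z
step 20: ZZZ:Z
ZZ::Z
Z::ZZ
ZZ:Z:
:Z:Z:
step 21: ZZZ:Z
ZZ::Z
Z::Z:
ZZ::Z
:Z:ZZ
step 22: ZZZ:Z
ZZ::Z
Z::Z:
ZZZ:Z
::Z:Z
step 23: :ZZ:Z
::::Z
:::Z:
ZZZ:Z
::Z:Z
step 24: :ZZ:Z
::::Z
:::::
ZZ:Z:
::ZZZ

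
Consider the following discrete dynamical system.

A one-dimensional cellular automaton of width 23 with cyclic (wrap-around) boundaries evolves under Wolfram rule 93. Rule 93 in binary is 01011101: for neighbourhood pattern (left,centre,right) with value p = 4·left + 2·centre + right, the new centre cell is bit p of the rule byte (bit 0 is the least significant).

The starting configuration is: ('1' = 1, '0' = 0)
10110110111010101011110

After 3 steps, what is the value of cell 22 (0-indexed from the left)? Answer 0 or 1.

0

[0] 10110110111010101011110
[1] 10110110101010101010010
[2] 10110110101010101011010
[3] 10110110101010101011010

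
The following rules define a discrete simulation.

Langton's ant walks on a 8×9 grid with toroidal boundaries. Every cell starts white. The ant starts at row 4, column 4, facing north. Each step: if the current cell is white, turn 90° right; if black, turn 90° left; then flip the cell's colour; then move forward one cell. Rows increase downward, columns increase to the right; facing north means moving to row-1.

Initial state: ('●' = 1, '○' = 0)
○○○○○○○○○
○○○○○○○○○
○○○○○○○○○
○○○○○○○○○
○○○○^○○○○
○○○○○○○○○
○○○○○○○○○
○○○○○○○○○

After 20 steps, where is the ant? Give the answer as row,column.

t=0: ○○○○○○○○○
○○○○○○○○○
○○○○○○○○○
○○○○○○○○○
○○○○^○○○○
○○○○○○○○○
○○○○○○○○○
○○○○○○○○○
t=1: ○○○○○○○○○
○○○○○○○○○
○○○○○○○○○
○○○○○○○○○
○○○○●>○○○
○○○○○○○○○
○○○○○○○○○
○○○○○○○○○
t=2: ○○○○○○○○○
○○○○○○○○○
○○○○○○○○○
○○○○○○○○○
○○○○●●○○○
○○○○○v○○○
○○○○○○○○○
○○○○○○○○○
t=3: ○○○○○○○○○
○○○○○○○○○
○○○○○○○○○
○○○○○○○○○
○○○○●●○○○
○○○○<●○○○
○○○○○○○○○
○○○○○○○○○
t=4: ○○○○○○○○○
○○○○○○○○○
○○○○○○○○○
○○○○○○○○○
○○○○^●○○○
○○○○●●○○○
○○○○○○○○○
○○○○○○○○○
t=5: ○○○○○○○○○
○○○○○○○○○
○○○○○○○○○
○○○○○○○○○
○○○<○●○○○
○○○○●●○○○
○○○○○○○○○
○○○○○○○○○
t=6: ○○○○○○○○○
○○○○○○○○○
○○○○○○○○○
○○○^○○○○○
○○○●○●○○○
○○○○●●○○○
○○○○○○○○○
○○○○○○○○○
t=7: ○○○○○○○○○
○○○○○○○○○
○○○○○○○○○
○○○●>○○○○
○○○●○●○○○
○○○○●●○○○
○○○○○○○○○
○○○○○○○○○
t=8: ○○○○○○○○○
○○○○○○○○○
○○○○○○○○○
○○○●●○○○○
○○○●v●○○○
○○○○●●○○○
○○○○○○○○○
○○○○○○○○○
t=9: ○○○○○○○○○
○○○○○○○○○
○○○○○○○○○
○○○●●○○○○
○○○<●●○○○
○○○○●●○○○
○○○○○○○○○
○○○○○○○○○
t=10: ○○○○○○○○○
○○○○○○○○○
○○○○○○○○○
○○○●●○○○○
○○○○●●○○○
○○○v●●○○○
○○○○○○○○○
○○○○○○○○○
t=11: ○○○○○○○○○
○○○○○○○○○
○○○○○○○○○
○○○●●○○○○
○○○○●●○○○
○○<●●●○○○
○○○○○○○○○
○○○○○○○○○
t=12: ○○○○○○○○○
○○○○○○○○○
○○○○○○○○○
○○○●●○○○○
○○^○●●○○○
○○●●●●○○○
○○○○○○○○○
○○○○○○○○○
t=13: ○○○○○○○○○
○○○○○○○○○
○○○○○○○○○
○○○●●○○○○
○○●>●●○○○
○○●●●●○○○
○○○○○○○○○
○○○○○○○○○
t=14: ○○○○○○○○○
○○○○○○○○○
○○○○○○○○○
○○○●●○○○○
○○●●●●○○○
○○●v●●○○○
○○○○○○○○○
○○○○○○○○○
t=15: ○○○○○○○○○
○○○○○○○○○
○○○○○○○○○
○○○●●○○○○
○○●●●●○○○
○○●○>●○○○
○○○○○○○○○
○○○○○○○○○
t=16: ○○○○○○○○○
○○○○○○○○○
○○○○○○○○○
○○○●●○○○○
○○●●^●○○○
○○●○○●○○○
○○○○○○○○○
○○○○○○○○○
t=17: ○○○○○○○○○
○○○○○○○○○
○○○○○○○○○
○○○●●○○○○
○○●<○●○○○
○○●○○●○○○
○○○○○○○○○
○○○○○○○○○
t=18: ○○○○○○○○○
○○○○○○○○○
○○○○○○○○○
○○○●●○○○○
○○●○○●○○○
○○●v○●○○○
○○○○○○○○○
○○○○○○○○○
t=19: ○○○○○○○○○
○○○○○○○○○
○○○○○○○○○
○○○●●○○○○
○○●○○●○○○
○○<●○●○○○
○○○○○○○○○
○○○○○○○○○
t=20: ○○○○○○○○○
○○○○○○○○○
○○○○○○○○○
○○○●●○○○○
○○●○○●○○○
○○○●○●○○○
○○v○○○○○○
○○○○○○○○○

6,2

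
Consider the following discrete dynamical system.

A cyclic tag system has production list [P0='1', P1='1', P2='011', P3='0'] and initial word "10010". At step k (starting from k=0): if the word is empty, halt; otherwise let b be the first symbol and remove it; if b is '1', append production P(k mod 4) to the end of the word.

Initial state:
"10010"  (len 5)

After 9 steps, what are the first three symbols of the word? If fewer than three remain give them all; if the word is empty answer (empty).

(empty)

t=0: "10010"  (len 5)
t=1: "00101"  (len 5)
t=2: "0101"  (len 4)
t=3: "101"  (len 3)
t=4: "010"  (len 3)
t=5: "10"  (len 2)
t=6: "01"  (len 2)
t=7: "1"  (len 1)
t=8: "0"  (len 1)
t=9: (halted — word empty)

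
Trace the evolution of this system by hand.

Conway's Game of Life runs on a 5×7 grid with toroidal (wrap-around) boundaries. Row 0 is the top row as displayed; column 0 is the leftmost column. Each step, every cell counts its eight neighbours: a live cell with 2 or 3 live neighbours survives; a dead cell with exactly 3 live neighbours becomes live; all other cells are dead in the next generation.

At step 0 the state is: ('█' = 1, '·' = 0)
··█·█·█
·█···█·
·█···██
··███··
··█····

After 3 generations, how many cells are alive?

t=0: ··█·█·█
·█···█·
·█···██
··███··
··█····
t=1: ·███·█·
·██·█··
██·█·██
·█████·
·██·██·
t=2: █····█·
·······
······█
·······
█·····█
t=3: █······
······█
·······
█·····█
█·····█

6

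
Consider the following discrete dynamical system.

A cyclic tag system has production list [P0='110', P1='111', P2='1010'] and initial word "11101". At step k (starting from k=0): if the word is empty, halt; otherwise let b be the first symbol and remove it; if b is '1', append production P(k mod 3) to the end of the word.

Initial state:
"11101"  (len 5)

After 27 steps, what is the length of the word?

42

0) "11101"  (len 5)
1) "1101110"  (len 7)
2) "101110111"  (len 9)
3) "011101111010"  (len 12)
4) "11101111010"  (len 11)
5) "1101111010111"  (len 13)
6) "1011110101111010"  (len 16)
7) "011110101111010110"  (len 18)
8) "11110101111010110"  (len 17)
9) "11101011110101101010"  (len 20)
10) "1101011110101101010110"  (len 22)
11) "101011110101101010110111"  (len 24)
12) "010111101011010101101111010"  (len 27)
13) "10111101011010101101111010"  (len 26)
14) "0111101011010101101111010111"  (len 28)
15) "111101011010101101111010111"  (len 27)
16) "11101011010101101111010111110"  (len 29)
17) "1101011010101101111010111110111"  (len 31)
18) "1010110101011011110101111101111010"  (len 34)
19) "010110101011011110101111101111010110"  (len 36)
20) "10110101011011110101111101111010110"  (len 35)
21) "01101010110111101011111011110101101010"  (len 38)
22) "1101010110111101011111011110101101010"  (len 37)
23) "101010110111101011111011110101101010111"  (len 39)
24) "010101101111010111110111101011010101111010"  (len 42)
25) "10101101111010111110111101011010101111010"  (len 41)
26) "0101101111010111110111101011010101111010111"  (len 43)
27) "101101111010111110111101011010101111010111"  (len 42)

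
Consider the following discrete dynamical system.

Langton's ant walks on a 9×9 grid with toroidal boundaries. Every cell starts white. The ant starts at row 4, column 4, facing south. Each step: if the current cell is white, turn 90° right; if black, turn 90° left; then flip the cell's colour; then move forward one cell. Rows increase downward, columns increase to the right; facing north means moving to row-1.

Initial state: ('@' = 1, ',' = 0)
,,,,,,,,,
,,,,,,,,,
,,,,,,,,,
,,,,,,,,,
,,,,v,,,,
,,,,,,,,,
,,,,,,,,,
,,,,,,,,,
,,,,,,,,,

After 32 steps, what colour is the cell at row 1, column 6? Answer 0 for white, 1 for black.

k=0  ,,,,,,,,,
,,,,,,,,,
,,,,,,,,,
,,,,,,,,,
,,,,v,,,,
,,,,,,,,,
,,,,,,,,,
,,,,,,,,,
,,,,,,,,,
k=1  ,,,,,,,,,
,,,,,,,,,
,,,,,,,,,
,,,,,,,,,
,,,<@,,,,
,,,,,,,,,
,,,,,,,,,
,,,,,,,,,
,,,,,,,,,
k=2  ,,,,,,,,,
,,,,,,,,,
,,,,,,,,,
,,,^,,,,,
,,,@@,,,,
,,,,,,,,,
,,,,,,,,,
,,,,,,,,,
,,,,,,,,,
k=3  ,,,,,,,,,
,,,,,,,,,
,,,,,,,,,
,,,@>,,,,
,,,@@,,,,
,,,,,,,,,
,,,,,,,,,
,,,,,,,,,
,,,,,,,,,
k=4  ,,,,,,,,,
,,,,,,,,,
,,,,,,,,,
,,,@@,,,,
,,,@v,,,,
,,,,,,,,,
,,,,,,,,,
,,,,,,,,,
,,,,,,,,,
k=5  ,,,,,,,,,
,,,,,,,,,
,,,,,,,,,
,,,@@,,,,
,,,@,>,,,
,,,,,,,,,
,,,,,,,,,
,,,,,,,,,
,,,,,,,,,
k=6  ,,,,,,,,,
,,,,,,,,,
,,,,,,,,,
,,,@@,,,,
,,,@,@,,,
,,,,,v,,,
,,,,,,,,,
,,,,,,,,,
,,,,,,,,,
k=7  ,,,,,,,,,
,,,,,,,,,
,,,,,,,,,
,,,@@,,,,
,,,@,@,,,
,,,,<@,,,
,,,,,,,,,
,,,,,,,,,
,,,,,,,,,
k=8  ,,,,,,,,,
,,,,,,,,,
,,,,,,,,,
,,,@@,,,,
,,,@^@,,,
,,,,@@,,,
,,,,,,,,,
,,,,,,,,,
,,,,,,,,,
k=9  ,,,,,,,,,
,,,,,,,,,
,,,,,,,,,
,,,@@,,,,
,,,@@>,,,
,,,,@@,,,
,,,,,,,,,
,,,,,,,,,
,,,,,,,,,
k=10  ,,,,,,,,,
,,,,,,,,,
,,,,,,,,,
,,,@@^,,,
,,,@@,,,,
,,,,@@,,,
,,,,,,,,,
,,,,,,,,,
,,,,,,,,,
k=11  ,,,,,,,,,
,,,,,,,,,
,,,,,,,,,
,,,@@@>,,
,,,@@,,,,
,,,,@@,,,
,,,,,,,,,
,,,,,,,,,
,,,,,,,,,
k=12  ,,,,,,,,,
,,,,,,,,,
,,,,,,,,,
,,,@@@@,,
,,,@@,v,,
,,,,@@,,,
,,,,,,,,,
,,,,,,,,,
,,,,,,,,,
k=13  ,,,,,,,,,
,,,,,,,,,
,,,,,,,,,
,,,@@@@,,
,,,@@<@,,
,,,,@@,,,
,,,,,,,,,
,,,,,,,,,
,,,,,,,,,
k=14  ,,,,,,,,,
,,,,,,,,,
,,,,,,,,,
,,,@@^@,,
,,,@@@@,,
,,,,@@,,,
,,,,,,,,,
,,,,,,,,,
,,,,,,,,,
k=15  ,,,,,,,,,
,,,,,,,,,
,,,,,,,,,
,,,@<,@,,
,,,@@@@,,
,,,,@@,,,
,,,,,,,,,
,,,,,,,,,
,,,,,,,,,
k=16  ,,,,,,,,,
,,,,,,,,,
,,,,,,,,,
,,,@,,@,,
,,,@v@@,,
,,,,@@,,,
,,,,,,,,,
,,,,,,,,,
,,,,,,,,,
k=17  ,,,,,,,,,
,,,,,,,,,
,,,,,,,,,
,,,@,,@,,
,,,@,>@,,
,,,,@@,,,
,,,,,,,,,
,,,,,,,,,
,,,,,,,,,
k=18  ,,,,,,,,,
,,,,,,,,,
,,,,,,,,,
,,,@,^@,,
,,,@,,@,,
,,,,@@,,,
,,,,,,,,,
,,,,,,,,,
,,,,,,,,,
k=19  ,,,,,,,,,
,,,,,,,,,
,,,,,,,,,
,,,@,@>,,
,,,@,,@,,
,,,,@@,,,
,,,,,,,,,
,,,,,,,,,
,,,,,,,,,
k=20  ,,,,,,,,,
,,,,,,,,,
,,,,,,^,,
,,,@,@,,,
,,,@,,@,,
,,,,@@,,,
,,,,,,,,,
,,,,,,,,,
,,,,,,,,,
k=21  ,,,,,,,,,
,,,,,,,,,
,,,,,,@>,
,,,@,@,,,
,,,@,,@,,
,,,,@@,,,
,,,,,,,,,
,,,,,,,,,
,,,,,,,,,
k=22  ,,,,,,,,,
,,,,,,,,,
,,,,,,@@,
,,,@,@,v,
,,,@,,@,,
,,,,@@,,,
,,,,,,,,,
,,,,,,,,,
,,,,,,,,,
k=23  ,,,,,,,,,
,,,,,,,,,
,,,,,,@@,
,,,@,@<@,
,,,@,,@,,
,,,,@@,,,
,,,,,,,,,
,,,,,,,,,
,,,,,,,,,
k=24  ,,,,,,,,,
,,,,,,,,,
,,,,,,^@,
,,,@,@@@,
,,,@,,@,,
,,,,@@,,,
,,,,,,,,,
,,,,,,,,,
,,,,,,,,,
k=25  ,,,,,,,,,
,,,,,,,,,
,,,,,<,@,
,,,@,@@@,
,,,@,,@,,
,,,,@@,,,
,,,,,,,,,
,,,,,,,,,
,,,,,,,,,
k=26  ,,,,,,,,,
,,,,,^,,,
,,,,,@,@,
,,,@,@@@,
,,,@,,@,,
,,,,@@,,,
,,,,,,,,,
,,,,,,,,,
,,,,,,,,,
k=27  ,,,,,,,,,
,,,,,@>,,
,,,,,@,@,
,,,@,@@@,
,,,@,,@,,
,,,,@@,,,
,,,,,,,,,
,,,,,,,,,
,,,,,,,,,
k=28  ,,,,,,,,,
,,,,,@@,,
,,,,,@v@,
,,,@,@@@,
,,,@,,@,,
,,,,@@,,,
,,,,,,,,,
,,,,,,,,,
,,,,,,,,,
k=29  ,,,,,,,,,
,,,,,@@,,
,,,,,<@@,
,,,@,@@@,
,,,@,,@,,
,,,,@@,,,
,,,,,,,,,
,,,,,,,,,
,,,,,,,,,
k=30  ,,,,,,,,,
,,,,,@@,,
,,,,,,@@,
,,,@,v@@,
,,,@,,@,,
,,,,@@,,,
,,,,,,,,,
,,,,,,,,,
,,,,,,,,,
k=31  ,,,,,,,,,
,,,,,@@,,
,,,,,,@@,
,,,@,,>@,
,,,@,,@,,
,,,,@@,,,
,,,,,,,,,
,,,,,,,,,
,,,,,,,,,
k=32  ,,,,,,,,,
,,,,,@@,,
,,,,,,^@,
,,,@,,,@,
,,,@,,@,,
,,,,@@,,,
,,,,,,,,,
,,,,,,,,,
,,,,,,,,,

1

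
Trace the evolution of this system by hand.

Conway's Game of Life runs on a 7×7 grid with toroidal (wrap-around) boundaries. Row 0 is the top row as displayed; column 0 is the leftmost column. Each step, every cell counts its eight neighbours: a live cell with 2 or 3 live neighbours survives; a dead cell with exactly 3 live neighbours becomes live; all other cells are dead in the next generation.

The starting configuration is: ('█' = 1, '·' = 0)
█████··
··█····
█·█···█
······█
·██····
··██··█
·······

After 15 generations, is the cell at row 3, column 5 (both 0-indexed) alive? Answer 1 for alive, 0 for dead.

0) █████··
··█····
█·█···█
······█
·██····
··██··█
·······
1) ·███···
······█
██····█
··█···█
████···
·███···
█···█··
2) ████···
······█
·█···██
···█··█
█······
····█··
█···█··
3) ████··█
·····██
·····██
·····██
·······
·······
█·█·█··
4) ··███··
·██·█··
█···█··
·····██
·······
·······
█·█···█
5) █···██·
·██·██·
██·██·█
·····██
·······
·······
·██····
6) █···███
··█····
·█·█···
····███
·······
·······
·█·····
7) ██···██
███████
··████·
····██·
·····█·
·······
█····██
8) ···█···
·······
█······
······█
····██·
·····█·
·█···█·
9) ·······
·······
·······
·····██
····███
·····██
····█··
10) ·······
·······
·······
····█·█
█···█··
······█
·····█·
11) ·······
·······
·······
·····█·
█·····█
·····██
·······
12) ·······
·······
·······
······█
█······
█····██
·······
13) ·······
·······
·······
·······
█····█·
█·····█
······█
14) ·······
·······
·······
·······
█······
█····█·
█·····█
15) ·······
·······
·······
·······
······█
██·····
█·····█

0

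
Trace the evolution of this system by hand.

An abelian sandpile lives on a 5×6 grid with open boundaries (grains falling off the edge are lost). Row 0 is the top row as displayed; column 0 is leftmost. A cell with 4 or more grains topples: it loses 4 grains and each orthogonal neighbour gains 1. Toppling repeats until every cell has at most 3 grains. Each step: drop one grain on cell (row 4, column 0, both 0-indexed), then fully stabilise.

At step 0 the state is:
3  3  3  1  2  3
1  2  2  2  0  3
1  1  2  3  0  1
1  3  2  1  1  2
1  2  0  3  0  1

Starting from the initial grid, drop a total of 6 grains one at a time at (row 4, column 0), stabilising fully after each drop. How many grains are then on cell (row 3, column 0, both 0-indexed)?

2

step 0: 3  3  3  1  2  3
1  2  2  2  0  3
1  1  2  3  0  1
1  3  2  1  1  2
1  2  0  3  0  1
step 1: 3  3  3  1  2  3
1  2  2  2  0  3
1  1  2  3  0  1
1  3  2  1  1  2
2  2  0  3  0  1
step 2: 3  3  3  1  2  3
1  2  2  2  0  3
1  1  2  3  0  1
1  3  2  1  1  2
3  2  0  3  0  1
step 3: 3  3  3  1  2  3
1  2  2  2  0  3
1  1  2  3  0  1
2  3  2  1  1  2
0  3  0  3  0  1
step 4: 3  3  3  1  2  3
1  2  2  2  0  3
1  1  2  3  0  1
2  3  2  1  1  2
1  3  0  3  0  1
step 5: 3  3  3  1  2  3
1  2  2  2  0  3
1  1  2  3  0  1
2  3  2  1  1  2
2  3  0  3  0  1
step 6: 3  3  3  1  2  3
1  2  2  2  0  3
1  1  2  3  0  1
2  3  2  1  1  2
3  3  0  3  0  1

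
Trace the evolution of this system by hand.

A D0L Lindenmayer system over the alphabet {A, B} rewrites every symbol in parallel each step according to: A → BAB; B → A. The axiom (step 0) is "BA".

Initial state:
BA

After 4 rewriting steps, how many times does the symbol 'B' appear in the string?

[0] BA
[1] ABAB
[2] BABABABA
[3] ABABABABABABABAB
[4] BABABABABABABABABABABABABABABABA

16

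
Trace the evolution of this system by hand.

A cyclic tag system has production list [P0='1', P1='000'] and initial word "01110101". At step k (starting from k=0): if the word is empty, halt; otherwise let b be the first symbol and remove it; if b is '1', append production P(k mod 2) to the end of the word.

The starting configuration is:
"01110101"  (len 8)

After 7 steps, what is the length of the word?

step 0: "01110101"  (len 8)
step 1: "1110101"  (len 7)
step 2: "110101000"  (len 9)
step 3: "101010001"  (len 9)
step 4: "01010001000"  (len 11)
step 5: "1010001000"  (len 10)
step 6: "010001000000"  (len 12)
step 7: "10001000000"  (len 11)

11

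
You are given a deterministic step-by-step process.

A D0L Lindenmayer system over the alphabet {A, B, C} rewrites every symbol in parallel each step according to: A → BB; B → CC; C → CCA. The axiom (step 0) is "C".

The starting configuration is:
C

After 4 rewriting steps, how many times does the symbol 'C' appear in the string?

t=0: C
t=1: CCA
t=2: CCACCABB
t=3: CCACCABBCCACCABBCCCC
t=4: CCACCABBCCACCABBCCCCCCACCABBCCACCABBCCCCCCACCACCACCA

32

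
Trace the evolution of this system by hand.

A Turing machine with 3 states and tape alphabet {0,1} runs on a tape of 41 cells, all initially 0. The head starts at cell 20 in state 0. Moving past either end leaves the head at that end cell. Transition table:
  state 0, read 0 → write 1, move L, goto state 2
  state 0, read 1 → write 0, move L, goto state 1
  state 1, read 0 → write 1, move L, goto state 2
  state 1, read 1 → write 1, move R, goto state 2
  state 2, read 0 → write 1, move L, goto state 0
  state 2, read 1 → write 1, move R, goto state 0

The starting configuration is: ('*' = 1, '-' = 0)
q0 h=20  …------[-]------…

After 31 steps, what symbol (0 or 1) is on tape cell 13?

1

k=0  q0 h=20  …------[-]------…
k=1  q2 h=19  …------[-]*-----…
k=2  q0 h=18  …------[-]**----…
k=3  q2 h=17  …------[-]***---…
k=4  q0 h=16  …------[-]****--…
k=5  q2 h=15  …------[-]*****-…
k=6  q0 h=14  …------[-]******…
k=7  q2 h=13  …------[-]******…
k=8  q0 h=12  …------[-]******…
k=9  q2 h=11  …------[-]******…
k=10  q0 h=10  …------[-]******…
k=11  q2 h= 9  …------[-]******…
k=12  q0 h= 8  …------[-]******…
k=13  q2 h= 7  …------[-]******…
k=14  q0 h= 6  |------[-]******…
k=15  q2 h= 5  |-----[-]******…
k=16  q0 h= 4  |----[-]******…
k=17  q2 h= 3  |---[-]******…
k=18  q0 h= 2  |--[-]******…
k=19  q2 h= 1  |-[-]******…
k=20  q0 h= 0  |[-]******…
k=21  q2 h= 0  |[*]******…
k=22  q0 h= 1  |*[*]******…
k=23  q1 h= 0  |[*]-*****…
k=24  q2 h= 1  |*[-]******…
k=25  q0 h= 0  |[*]******…
k=26  q1 h= 0  |[-]******…
k=27  q2 h= 0  |[*]******…
k=28  q0 h= 1  |*[*]******…
k=29  q1 h= 0  |[*]-*****…
k=30  q2 h= 1  |*[-]******…
k=31  q0 h= 0  |[*]******…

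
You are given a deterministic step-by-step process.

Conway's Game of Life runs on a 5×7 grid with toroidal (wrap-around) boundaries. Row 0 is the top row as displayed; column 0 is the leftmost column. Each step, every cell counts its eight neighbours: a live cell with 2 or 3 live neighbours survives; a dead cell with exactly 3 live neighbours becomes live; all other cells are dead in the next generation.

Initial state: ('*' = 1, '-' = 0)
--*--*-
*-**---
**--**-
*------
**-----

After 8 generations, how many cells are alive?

k=0  --*--*-
*-**---
**--**-
*------
**-----
k=1  *-**--*
*-**-*-
*-***--
-------
**----*
k=2  ---***-
*----*-
--*-*-*
--**--*
-**---*
k=3  ******-
-------
***-*-*
------*
**----*
k=4  --****-
-------
**---**
--*----
---**--
k=5  --*--*-
****---
**----*
*******
-----*-
k=6  --***-*
---*---
-------
--***--
*------
k=7  --***--
--***--
--*-*--
---*---
-*---*-
k=8  -*---*-
-*---*-
--*-*--
--***--
-------

9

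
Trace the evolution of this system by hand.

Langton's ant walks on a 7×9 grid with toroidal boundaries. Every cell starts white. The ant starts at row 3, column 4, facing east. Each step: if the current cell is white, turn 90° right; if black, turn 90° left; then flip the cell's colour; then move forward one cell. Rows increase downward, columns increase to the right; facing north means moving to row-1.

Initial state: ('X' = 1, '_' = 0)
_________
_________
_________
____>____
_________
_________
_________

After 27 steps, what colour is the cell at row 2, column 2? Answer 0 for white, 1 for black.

0) _________
_________
_________
____>____
_________
_________
_________
1) _________
_________
_________
____X____
____v____
_________
_________
2) _________
_________
_________
____X____
___<X____
_________
_________
3) _________
_________
_________
___^X____
___XX____
_________
_________
4) _________
_________
_________
___X>____
___XX____
_________
_________
5) _________
_________
____^____
___X_____
___XX____
_________
_________
6) _________
_________
____X>___
___X_____
___XX____
_________
_________
7) _________
_________
____XX___
___X_v___
___XX____
_________
_________
8) _________
_________
____XX___
___X<X___
___XX____
_________
_________
9) _________
_________
____^X___
___XXX___
___XX____
_________
_________
10) _________
_________
___<_X___
___XXX___
___XX____
_________
_________
11) _________
___^_____
___X_X___
___XXX___
___XX____
_________
_________
12) _________
___X>____
___X_X___
___XXX___
___XX____
_________
_________
13) _________
___XX____
___XvX___
___XXX___
___XX____
_________
_________
14) _________
___XX____
___<XX___
___XXX___
___XX____
_________
_________
15) _________
___XX____
____XX___
___vXX___
___XX____
_________
_________
16) _________
___XX____
____XX___
____>X___
___XX____
_________
_________
17) _________
___XX____
____^X___
_____X___
___XX____
_________
_________
18) _________
___XX____
___<_X___
_____X___
___XX____
_________
_________
19) _________
___^X____
___X_X___
_____X___
___XX____
_________
_________
20) _________
__<_X____
___X_X___
_____X___
___XX____
_________
_________
21) __^______
__X_X____
___X_X___
_____X___
___XX____
_________
_________
22) __X>_____
__X_X____
___X_X___
_____X___
___XX____
_________
_________
23) __XX_____
__XvX____
___X_X___
_____X___
___XX____
_________
_________
24) __XX_____
__<XX____
___X_X___
_____X___
___XX____
_________
_________
25) __XX_____
___XX____
__vX_X___
_____X___
___XX____
_________
_________
26) __XX_____
___XX____
_<XX_X___
_____X___
___XX____
_________
_________
27) __XX_____
_^_XX____
_XXX_X___
_____X___
___XX____
_________
_________

1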